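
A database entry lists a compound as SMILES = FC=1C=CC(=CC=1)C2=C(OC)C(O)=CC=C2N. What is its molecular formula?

C13H12FNO2

Walk through each heavy atom and fill implicit hydrogens from standard valence (C 4, N 3, O 2, S 2, halogen 1):
  atom 1: F (halogen, monovalent) → 0 H
  atom 2: C, bond orders sum to 4 (valence 4) → 0 H
  atom 3: C, bond orders sum to 3 (valence 4) → 1 H
  atom 4: C, bond orders sum to 3 (valence 4) → 1 H
  atom 5: C, bond orders sum to 4 (valence 4) → 0 H
  atom 6: C, bond orders sum to 3 (valence 4) → 1 H
  atom 7: C, bond orders sum to 3 (valence 4) → 1 H
  atom 8: C, bond orders sum to 4 (valence 4) → 0 H
  atom 9: C, bond orders sum to 4 (valence 4) → 0 H
  atom 10: O, bond orders sum to 2 (valence 2) → 0 H
  atom 11: C, bond orders sum to 1 (valence 4) → 3 H
  atom 12: C, bond orders sum to 4 (valence 4) → 0 H
  atom 13: O, bond orders sum to 1 (valence 2) → 1 H
  atom 14: C, bond orders sum to 3 (valence 4) → 1 H
  atom 15: C, bond orders sum to 3 (valence 4) → 1 H
  atom 16: C, bond orders sum to 4 (valence 4) → 0 H
  atom 17: N, bond orders sum to 1 (valence 3) → 2 H
Totals → C:13, H:12, F:1, N:1, O:2.
In Hill order: C13H12FNO2.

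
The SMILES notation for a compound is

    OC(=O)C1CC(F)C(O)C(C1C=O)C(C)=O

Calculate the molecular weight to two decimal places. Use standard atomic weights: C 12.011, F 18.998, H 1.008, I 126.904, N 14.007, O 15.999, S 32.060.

232.21 g/mol

First, the molecular formula is C10H13FO5 (counting implicit H from valence).
  C: 10 × 12.011 = 120.110
  F: 1 × 18.998 = 18.998
  H: 13 × 1.008 = 13.104
  O: 5 × 15.999 = 79.995
Sum: 10×12.011 + 1×18.998 + 13×1.008 + 5×15.999 = 232.207 → 232.21 g/mol.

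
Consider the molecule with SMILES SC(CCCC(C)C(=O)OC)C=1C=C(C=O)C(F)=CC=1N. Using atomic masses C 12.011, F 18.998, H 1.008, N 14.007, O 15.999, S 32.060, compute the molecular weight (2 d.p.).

313.39 g/mol

First, the molecular formula is C15H20FNO3S (counting implicit H from valence).
  C: 15 × 12.011 = 180.165
  F: 1 × 18.998 = 18.998
  H: 20 × 1.008 = 20.160
  N: 1 × 14.007 = 14.007
  O: 3 × 15.999 = 47.997
  S: 1 × 32.060 = 32.060
Sum: 15×12.011 + 1×18.998 + 20×1.008 + 1×14.007 + 3×15.999 + 1×32.060 = 313.387 → 313.39 g/mol.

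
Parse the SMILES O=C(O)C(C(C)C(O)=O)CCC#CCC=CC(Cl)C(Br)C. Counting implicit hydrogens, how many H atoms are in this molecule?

20

Walk through each heavy atom and fill implicit hydrogens from standard valence (C 4, N 3, O 2, S 2, halogen 1):
  atom 1: O, bond orders sum to 2 (valence 2) → 0 H
  atom 2: C, bond orders sum to 4 (valence 4) → 0 H
  atom 3: O, bond orders sum to 1 (valence 2) → 1 H
  atom 4: C, bond orders sum to 3 (valence 4) → 1 H
  atom 5: C, bond orders sum to 3 (valence 4) → 1 H
  atom 6: C, bond orders sum to 1 (valence 4) → 3 H
  atom 7: C, bond orders sum to 4 (valence 4) → 0 H
  atom 8: O, bond orders sum to 1 (valence 2) → 1 H
  atom 9: O, bond orders sum to 2 (valence 2) → 0 H
  atom 10: C, bond orders sum to 2 (valence 4) → 2 H
  atom 11: C, bond orders sum to 2 (valence 4) → 2 H
  atom 12: C, bond orders sum to 4 (valence 4) → 0 H
  atom 13: C, bond orders sum to 4 (valence 4) → 0 H
  atom 14: C, bond orders sum to 2 (valence 4) → 2 H
  atom 15: C, bond orders sum to 3 (valence 4) → 1 H
  atom 16: C, bond orders sum to 3 (valence 4) → 1 H
  atom 17: C, bond orders sum to 3 (valence 4) → 1 H
  atom 18: Cl (halogen, monovalent) → 0 H
  atom 19: C, bond orders sum to 3 (valence 4) → 1 H
  atom 20: Br (halogen, monovalent) → 0 H
  atom 21: C, bond orders sum to 1 (valence 4) → 3 H
Total hydrogens: 20.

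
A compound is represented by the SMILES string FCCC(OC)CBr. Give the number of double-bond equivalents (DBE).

Molecular formula: C5H10BrFO.
DoU = (2C + 2 + N − H − X) / 2, where X is the halogen count and O/S are ignored.
    = (2·5 + 2 + 0 − 10 − 2) / 2 = 0 / 2 = 0.

0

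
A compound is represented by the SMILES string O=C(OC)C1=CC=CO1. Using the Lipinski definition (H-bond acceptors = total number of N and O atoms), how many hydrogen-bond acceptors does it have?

3

N atoms: 0; O atoms: 3.
Lipinski HBA = 0 + 3 = 3.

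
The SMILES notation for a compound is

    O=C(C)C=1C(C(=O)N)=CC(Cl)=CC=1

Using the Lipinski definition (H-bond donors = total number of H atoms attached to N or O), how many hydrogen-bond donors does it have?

Donors: find every N or O and count the H atoms it carries.
  atom 1 (O): bond orders sum to 2 → 0 H
  atom 7 (O): bond orders sum to 2 → 0 H
  atom 8 (N): bond orders sum to 1 → 2 H
Lipinski HBD = 2.

2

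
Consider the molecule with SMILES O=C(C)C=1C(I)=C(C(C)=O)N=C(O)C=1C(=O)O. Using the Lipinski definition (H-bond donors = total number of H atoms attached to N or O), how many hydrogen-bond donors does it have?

2

Donors: find every N or O and count the H atoms it carries.
  atom 1 (O): bond orders sum to 2 → 0 H
  atom 10 (O): bond orders sum to 2 → 0 H
  atom 11 (N): bond orders sum to 3 → 0 H
  atom 13 (O): bond orders sum to 1 → 1 H
  atom 16 (O): bond orders sum to 2 → 0 H
  atom 17 (O): bond orders sum to 1 → 1 H
Lipinski HBD = 2.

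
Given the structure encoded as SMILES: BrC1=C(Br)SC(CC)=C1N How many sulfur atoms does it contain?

1

Scan the SMILES for S atoms (remember two-letter symbols like Cl and Br are single atoms).
Sulfur count: 1.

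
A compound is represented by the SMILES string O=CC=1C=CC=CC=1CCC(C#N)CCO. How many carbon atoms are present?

Count every carbon token in the SMILES (each C, including those in ring-closure positions and inside branches).
Carbon count: 13.

13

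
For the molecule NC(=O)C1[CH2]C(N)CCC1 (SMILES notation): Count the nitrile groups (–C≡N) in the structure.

Scan the SMILES for the nitrile motif — none present.
Groups that are present: 1 amide, 1 primary amine.

0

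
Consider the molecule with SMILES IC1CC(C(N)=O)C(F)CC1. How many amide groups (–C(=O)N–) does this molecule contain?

1

The amide motif appears at heavy-atom position 5 in the SMILES.
Amide count: 1.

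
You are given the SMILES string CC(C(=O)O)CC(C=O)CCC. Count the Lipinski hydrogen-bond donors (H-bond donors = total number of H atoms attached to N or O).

Donors: find every N or O and count the H atoms it carries.
  atom 4 (O): bond orders sum to 2 → 0 H
  atom 5 (O): bond orders sum to 1 → 1 H
  atom 9 (O): bond orders sum to 2 → 0 H
Lipinski HBD = 1.

1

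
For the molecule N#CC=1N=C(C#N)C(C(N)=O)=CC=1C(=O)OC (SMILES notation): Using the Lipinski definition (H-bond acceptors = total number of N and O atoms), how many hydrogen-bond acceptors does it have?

N atoms: 4; O atoms: 3.
Lipinski HBA = 4 + 3 = 7.

7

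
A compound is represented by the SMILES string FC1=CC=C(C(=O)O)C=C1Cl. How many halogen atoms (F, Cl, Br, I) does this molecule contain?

Halogen atoms appear at heavy-atom positions 1, 11 (1×Cl, 1×F).
Other groups present: 1 carboxylic acid.
Halogen count: 2.

2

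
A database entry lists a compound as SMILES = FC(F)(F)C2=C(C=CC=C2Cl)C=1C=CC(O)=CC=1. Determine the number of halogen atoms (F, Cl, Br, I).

4

Halogen atoms appear at heavy-atom positions 1, 3, 4, 11 (1×Cl, 3×F).
Other groups present: 1 hydroxyl.
Halogen count: 4.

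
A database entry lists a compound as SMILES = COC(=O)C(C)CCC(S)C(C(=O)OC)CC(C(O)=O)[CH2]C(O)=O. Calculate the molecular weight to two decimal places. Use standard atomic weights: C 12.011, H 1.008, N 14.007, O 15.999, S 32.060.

First, the molecular formula is C15H24O8S (counting implicit H from valence).
  C: 15 × 12.011 = 180.165
  H: 24 × 1.008 = 24.192
  O: 8 × 15.999 = 127.992
  S: 1 × 32.060 = 32.060
Sum: 15×12.011 + 24×1.008 + 8×15.999 + 1×32.060 = 364.409 → 364.41 g/mol.

364.41 g/mol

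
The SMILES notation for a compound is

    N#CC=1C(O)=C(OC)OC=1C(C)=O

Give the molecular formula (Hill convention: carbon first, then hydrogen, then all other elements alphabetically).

Walk through each heavy atom and fill implicit hydrogens from standard valence (C 4, N 3, O 2, S 2, halogen 1):
  atom 1: N, bond orders sum to 3 (valence 3) → 0 H
  atom 2: C, bond orders sum to 4 (valence 4) → 0 H
  atom 3: C, bond orders sum to 4 (valence 4) → 0 H
  atom 4: C, bond orders sum to 4 (valence 4) → 0 H
  atom 5: O, bond orders sum to 1 (valence 2) → 1 H
  atom 6: C, bond orders sum to 4 (valence 4) → 0 H
  atom 7: O, bond orders sum to 2 (valence 2) → 0 H
  atom 8: C, bond orders sum to 1 (valence 4) → 3 H
  atom 9: O, bond orders sum to 2 (valence 2) → 0 H
  atom 10: C, bond orders sum to 4 (valence 4) → 0 H
  atom 11: C, bond orders sum to 4 (valence 4) → 0 H
  atom 12: C, bond orders sum to 1 (valence 4) → 3 H
  atom 13: O, bond orders sum to 2 (valence 2) → 0 H
Totals → C:8, H:7, N:1, O:4.

C8H7NO4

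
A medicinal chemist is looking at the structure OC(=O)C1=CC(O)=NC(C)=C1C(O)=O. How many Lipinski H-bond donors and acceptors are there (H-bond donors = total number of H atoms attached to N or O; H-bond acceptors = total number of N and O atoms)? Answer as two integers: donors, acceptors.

3, 6

Donors: find every N or O and count the H atoms it carries.
  atom 1 (O): bond orders sum to 1 → 1 H
  atom 3 (O): bond orders sum to 2 → 0 H
  atom 7 (O): bond orders sum to 1 → 1 H
  atom 8 (N): bond orders sum to 3 → 0 H
  atom 13 (O): bond orders sum to 1 → 1 H
  atom 14 (O): bond orders sum to 2 → 0 H
Lipinski HBD = 3.
Acceptors: N atoms = 1, O atoms = 5 → HBA = 6.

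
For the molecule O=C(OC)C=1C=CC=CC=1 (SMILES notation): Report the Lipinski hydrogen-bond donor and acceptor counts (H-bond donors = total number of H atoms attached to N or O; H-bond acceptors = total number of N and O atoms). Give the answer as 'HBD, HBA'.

Donors: find every N or O and count the H atoms it carries.
  atom 1 (O): bond orders sum to 2 → 0 H
  atom 3 (O): bond orders sum to 2 → 0 H
Lipinski HBD = 0.
Acceptors: N atoms = 0, O atoms = 2 → HBA = 2.

0, 2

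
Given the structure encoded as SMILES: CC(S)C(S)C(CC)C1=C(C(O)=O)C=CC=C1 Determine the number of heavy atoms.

17

Every atom symbol written in the SMILES (organic subset) is one heavy atom; implicit H are not written.
Heavy atoms by element → C:13, O:2, S:2.
Total: 17.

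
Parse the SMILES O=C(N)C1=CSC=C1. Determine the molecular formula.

Walk through each heavy atom and fill implicit hydrogens from standard valence (C 4, N 3, O 2, S 2, halogen 1):
  atom 1: O, bond orders sum to 2 (valence 2) → 0 H
  atom 2: C, bond orders sum to 4 (valence 4) → 0 H
  atom 3: N, bond orders sum to 1 (valence 3) → 2 H
  atom 4: C, bond orders sum to 4 (valence 4) → 0 H
  atom 5: C, bond orders sum to 3 (valence 4) → 1 H
  atom 6: S, bond orders sum to 2 (valence 2) → 0 H
  atom 7: C, bond orders sum to 3 (valence 4) → 1 H
  atom 8: C, bond orders sum to 3 (valence 4) → 1 H
Totals → C:5, H:5, N:1, O:1, S:1.
In Hill order: C5H5NOS.

C5H5NOS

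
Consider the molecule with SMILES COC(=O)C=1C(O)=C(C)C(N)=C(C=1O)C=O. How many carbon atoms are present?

10

Count every carbon token in the SMILES (each C, including those in ring-closure positions and inside branches).
Carbon count: 10.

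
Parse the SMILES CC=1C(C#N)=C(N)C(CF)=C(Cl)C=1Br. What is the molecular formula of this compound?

C9H7BrClFN2

Walk through each heavy atom and fill implicit hydrogens from standard valence (C 4, N 3, O 2, S 2, halogen 1):
  atom 1: C, bond orders sum to 1 (valence 4) → 3 H
  atom 2: C, bond orders sum to 4 (valence 4) → 0 H
  atom 3: C, bond orders sum to 4 (valence 4) → 0 H
  atom 4: C, bond orders sum to 4 (valence 4) → 0 H
  atom 5: N, bond orders sum to 3 (valence 3) → 0 H
  atom 6: C, bond orders sum to 4 (valence 4) → 0 H
  atom 7: N, bond orders sum to 1 (valence 3) → 2 H
  atom 8: C, bond orders sum to 4 (valence 4) → 0 H
  atom 9: C, bond orders sum to 2 (valence 4) → 2 H
  atom 10: F (halogen, monovalent) → 0 H
  atom 11: C, bond orders sum to 4 (valence 4) → 0 H
  atom 12: Cl (halogen, monovalent) → 0 H
  atom 13: C, bond orders sum to 4 (valence 4) → 0 H
  atom 14: Br (halogen, monovalent) → 0 H
Totals → C:9, H:7, Br:1, Cl:1, F:1, N:2.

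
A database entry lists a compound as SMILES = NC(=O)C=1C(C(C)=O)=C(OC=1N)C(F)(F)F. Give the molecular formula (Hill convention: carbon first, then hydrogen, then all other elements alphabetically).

Walk through each heavy atom and fill implicit hydrogens from standard valence (C 4, N 3, O 2, S 2, halogen 1):
  atom 1: N, bond orders sum to 1 (valence 3) → 2 H
  atom 2: C, bond orders sum to 4 (valence 4) → 0 H
  atom 3: O, bond orders sum to 2 (valence 2) → 0 H
  atom 4: C, bond orders sum to 4 (valence 4) → 0 H
  atom 5: C, bond orders sum to 4 (valence 4) → 0 H
  atom 6: C, bond orders sum to 4 (valence 4) → 0 H
  atom 7: C, bond orders sum to 1 (valence 4) → 3 H
  atom 8: O, bond orders sum to 2 (valence 2) → 0 H
  atom 9: C, bond orders sum to 4 (valence 4) → 0 H
  atom 10: O, bond orders sum to 2 (valence 2) → 0 H
  atom 11: C, bond orders sum to 4 (valence 4) → 0 H
  atom 12: N, bond orders sum to 1 (valence 3) → 2 H
  atom 13: C, bond orders sum to 4 (valence 4) → 0 H
  atom 14: F (halogen, monovalent) → 0 H
  atom 15: F (halogen, monovalent) → 0 H
  atom 16: F (halogen, monovalent) → 0 H
Totals → C:8, H:7, F:3, N:2, O:3.

C8H7F3N2O3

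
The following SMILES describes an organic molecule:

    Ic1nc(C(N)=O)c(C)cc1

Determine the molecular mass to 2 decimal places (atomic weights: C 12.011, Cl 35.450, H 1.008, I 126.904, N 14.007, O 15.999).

First, the molecular formula is C7H7IN2O (counting implicit H from valence).
  C: 7 × 12.011 = 84.077
  H: 7 × 1.008 = 7.056
  I: 1 × 126.904 = 126.904
  N: 2 × 14.007 = 28.014
  O: 1 × 15.999 = 15.999
Sum: 7×12.011 + 7×1.008 + 1×126.904 + 2×14.007 + 1×15.999 = 262.050 → 262.05 g/mol.

262.05 g/mol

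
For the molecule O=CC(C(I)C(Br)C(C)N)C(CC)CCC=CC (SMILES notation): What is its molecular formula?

Walk through each heavy atom and fill implicit hydrogens from standard valence (C 4, N 3, O 2, S 2, halogen 1):
  atom 1: O, bond orders sum to 2 (valence 2) → 0 H
  atom 2: C, bond orders sum to 3 (valence 4) → 1 H
  atom 3: C, bond orders sum to 3 (valence 4) → 1 H
  atom 4: C, bond orders sum to 3 (valence 4) → 1 H
  atom 5: I (halogen, monovalent) → 0 H
  atom 6: C, bond orders sum to 3 (valence 4) → 1 H
  atom 7: Br (halogen, monovalent) → 0 H
  atom 8: C, bond orders sum to 3 (valence 4) → 1 H
  atom 9: C, bond orders sum to 1 (valence 4) → 3 H
  atom 10: N, bond orders sum to 1 (valence 3) → 2 H
  atom 11: C, bond orders sum to 3 (valence 4) → 1 H
  atom 12: C, bond orders sum to 2 (valence 4) → 2 H
  atom 13: C, bond orders sum to 1 (valence 4) → 3 H
  atom 14: C, bond orders sum to 2 (valence 4) → 2 H
  atom 15: C, bond orders sum to 2 (valence 4) → 2 H
  atom 16: C, bond orders sum to 3 (valence 4) → 1 H
  atom 17: C, bond orders sum to 3 (valence 4) → 1 H
  atom 18: C, bond orders sum to 1 (valence 4) → 3 H
Totals → C:14, H:25, Br:1, I:1, N:1, O:1.
In Hill order: C14H25BrINO.

C14H25BrINO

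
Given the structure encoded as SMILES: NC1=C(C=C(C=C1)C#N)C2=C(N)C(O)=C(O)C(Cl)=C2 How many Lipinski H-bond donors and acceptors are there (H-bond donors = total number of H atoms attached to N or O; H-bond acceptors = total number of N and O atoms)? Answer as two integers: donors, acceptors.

Donors: find every N or O and count the H atoms it carries.
  atom 1 (N): bond orders sum to 1 → 2 H
  atom 9 (N): bond orders sum to 3 → 0 H
  atom 12 (N): bond orders sum to 1 → 2 H
  atom 14 (O): bond orders sum to 1 → 1 H
  atom 16 (O): bond orders sum to 1 → 1 H
Lipinski HBD = 6.
Acceptors: N atoms = 3, O atoms = 2 → HBA = 5.

6, 5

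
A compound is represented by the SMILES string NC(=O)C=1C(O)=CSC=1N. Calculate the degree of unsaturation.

4

Molecular formula: C5H6N2O2S.
DoU = (2C + 2 + N − H − X) / 2, where X is the halogen count and O/S are ignored.
    = (2·5 + 2 + 2 − 6 − 0) / 2 = 8 / 2 = 4.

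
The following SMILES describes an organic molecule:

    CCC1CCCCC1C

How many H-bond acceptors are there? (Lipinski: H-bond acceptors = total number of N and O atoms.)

N atoms: 0; O atoms: 0.
Lipinski HBA = 0 + 0 = 0.

0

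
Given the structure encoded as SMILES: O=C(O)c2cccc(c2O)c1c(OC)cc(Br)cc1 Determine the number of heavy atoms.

19

Every atom symbol written in the SMILES (organic subset) is one heavy atom; implicit H are not written.
Heavy atoms by element → Br:1, C:14, O:4.
Total: 19.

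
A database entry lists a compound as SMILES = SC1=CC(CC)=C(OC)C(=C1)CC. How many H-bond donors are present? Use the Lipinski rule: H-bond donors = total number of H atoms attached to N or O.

0

Donors: find every N or O and count the H atoms it carries.
  atom 8 (O): bond orders sum to 2 → 0 H
Lipinski HBD = 0.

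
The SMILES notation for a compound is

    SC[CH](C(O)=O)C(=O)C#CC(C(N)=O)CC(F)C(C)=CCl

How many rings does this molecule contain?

0

In SMILES, each pair of matching ring-closure digits denotes one ring-closing bond; the number of such bonds equals the number of independent rings.
Ring-closure bonds here: 0.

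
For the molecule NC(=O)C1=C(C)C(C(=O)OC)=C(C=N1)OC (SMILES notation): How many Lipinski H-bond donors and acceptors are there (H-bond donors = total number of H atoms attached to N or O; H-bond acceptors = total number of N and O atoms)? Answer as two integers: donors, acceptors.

Donors: find every N or O and count the H atoms it carries.
  atom 1 (N): bond orders sum to 1 → 2 H
  atom 3 (O): bond orders sum to 2 → 0 H
  atom 9 (O): bond orders sum to 2 → 0 H
  atom 10 (O): bond orders sum to 2 → 0 H
  atom 14 (N): bond orders sum to 3 → 0 H
  atom 15 (O): bond orders sum to 2 → 0 H
Lipinski HBD = 2.
Acceptors: N atoms = 2, O atoms = 4 → HBA = 6.

2, 6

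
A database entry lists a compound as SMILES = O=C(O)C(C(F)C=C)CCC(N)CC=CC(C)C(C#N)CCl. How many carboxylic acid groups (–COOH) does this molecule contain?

1

The carboxylic acid motif appears at heavy-atom position 2 in the SMILES.
Other groups present: 2 alkene, 1 nitrile, 1 primary amine.
Carboxylic acid count: 1.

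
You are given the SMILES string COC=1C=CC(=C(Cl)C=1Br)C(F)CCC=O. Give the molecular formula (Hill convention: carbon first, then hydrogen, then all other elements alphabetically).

C11H11BrClFO2

Walk through each heavy atom and fill implicit hydrogens from standard valence (C 4, N 3, O 2, S 2, halogen 1):
  atom 1: C, bond orders sum to 1 (valence 4) → 3 H
  atom 2: O, bond orders sum to 2 (valence 2) → 0 H
  atom 3: C, bond orders sum to 4 (valence 4) → 0 H
  atom 4: C, bond orders sum to 3 (valence 4) → 1 H
  atom 5: C, bond orders sum to 3 (valence 4) → 1 H
  atom 6: C, bond orders sum to 4 (valence 4) → 0 H
  atom 7: C, bond orders sum to 4 (valence 4) → 0 H
  atom 8: Cl (halogen, monovalent) → 0 H
  atom 9: C, bond orders sum to 4 (valence 4) → 0 H
  atom 10: Br (halogen, monovalent) → 0 H
  atom 11: C, bond orders sum to 3 (valence 4) → 1 H
  atom 12: F (halogen, monovalent) → 0 H
  atom 13: C, bond orders sum to 2 (valence 4) → 2 H
  atom 14: C, bond orders sum to 2 (valence 4) → 2 H
  atom 15: C, bond orders sum to 3 (valence 4) → 1 H
  atom 16: O, bond orders sum to 2 (valence 2) → 0 H
Totals → C:11, H:11, Br:1, Cl:1, F:1, O:2.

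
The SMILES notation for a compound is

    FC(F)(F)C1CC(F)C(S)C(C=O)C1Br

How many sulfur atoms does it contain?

Scan the SMILES for S atoms (remember two-letter symbols like Cl and Br are single atoms).
Sulfur count: 1.

1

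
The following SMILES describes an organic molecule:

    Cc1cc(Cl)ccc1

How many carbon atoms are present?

7

Count every carbon token in the SMILES (each C, including those in ring-closure positions and inside branches).
Carbon count: 7.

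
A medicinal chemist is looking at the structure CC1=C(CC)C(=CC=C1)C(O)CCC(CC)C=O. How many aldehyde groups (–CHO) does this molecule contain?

The aldehyde motif appears at heavy-atom position 17 in the SMILES.
Other groups present: 1 hydroxyl.
Aldehyde count: 1.

1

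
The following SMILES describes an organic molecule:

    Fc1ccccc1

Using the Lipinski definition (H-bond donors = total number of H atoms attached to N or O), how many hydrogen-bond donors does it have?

Donors: find every N or O and count the H atoms it carries.
  (no N or O atoms present)
Lipinski HBD = 0.

0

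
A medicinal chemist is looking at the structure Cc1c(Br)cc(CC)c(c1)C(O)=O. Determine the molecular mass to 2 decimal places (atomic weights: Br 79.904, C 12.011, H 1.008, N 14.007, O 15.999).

243.10 g/mol

First, the molecular formula is C10H11BrO2 (counting implicit H from valence).
  Br: 1 × 79.904 = 79.904
  C: 10 × 12.011 = 120.110
  H: 11 × 1.008 = 11.088
  O: 2 × 15.999 = 31.998
Sum: 1×79.904 + 10×12.011 + 11×1.008 + 2×15.999 = 243.100 → 243.10 g/mol.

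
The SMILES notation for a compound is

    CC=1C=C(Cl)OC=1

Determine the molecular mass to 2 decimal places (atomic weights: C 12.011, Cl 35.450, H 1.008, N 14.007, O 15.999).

First, the molecular formula is C5H5ClO (counting implicit H from valence).
  C: 5 × 12.011 = 60.055
  Cl: 1 × 35.450 = 35.450
  H: 5 × 1.008 = 5.040
  O: 1 × 15.999 = 15.999
Sum: 5×12.011 + 1×35.450 + 5×1.008 + 1×15.999 = 116.544 → 116.54 g/mol.

116.54 g/mol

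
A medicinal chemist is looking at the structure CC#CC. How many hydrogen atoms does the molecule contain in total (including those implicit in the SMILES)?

6

Walk through each heavy atom and fill implicit hydrogens from standard valence (C 4, N 3, O 2, S 2, halogen 1):
  atom 1: C, bond orders sum to 1 (valence 4) → 3 H
  atom 2: C, bond orders sum to 4 (valence 4) → 0 H
  atom 3: C, bond orders sum to 4 (valence 4) → 0 H
  atom 4: C, bond orders sum to 1 (valence 4) → 3 H
Total hydrogens: 6.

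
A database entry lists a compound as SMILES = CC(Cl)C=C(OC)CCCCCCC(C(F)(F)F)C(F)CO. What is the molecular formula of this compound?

Walk through each heavy atom and fill implicit hydrogens from standard valence (C 4, N 3, O 2, S 2, halogen 1):
  atom 1: C, bond orders sum to 1 (valence 4) → 3 H
  atom 2: C, bond orders sum to 3 (valence 4) → 1 H
  atom 3: Cl (halogen, monovalent) → 0 H
  atom 4: C, bond orders sum to 3 (valence 4) → 1 H
  atom 5: C, bond orders sum to 4 (valence 4) → 0 H
  atom 6: O, bond orders sum to 2 (valence 2) → 0 H
  atom 7: C, bond orders sum to 1 (valence 4) → 3 H
  atom 8: C, bond orders sum to 2 (valence 4) → 2 H
  atom 9: C, bond orders sum to 2 (valence 4) → 2 H
  atom 10: C, bond orders sum to 2 (valence 4) → 2 H
  atom 11: C, bond orders sum to 2 (valence 4) → 2 H
  atom 12: C, bond orders sum to 2 (valence 4) → 2 H
  atom 13: C, bond orders sum to 2 (valence 4) → 2 H
  atom 14: C, bond orders sum to 3 (valence 4) → 1 H
  atom 15: C, bond orders sum to 4 (valence 4) → 0 H
  atom 16: F (halogen, monovalent) → 0 H
  atom 17: F (halogen, monovalent) → 0 H
  atom 18: F (halogen, monovalent) → 0 H
  atom 19: C, bond orders sum to 3 (valence 4) → 1 H
  atom 20: F (halogen, monovalent) → 0 H
  atom 21: C, bond orders sum to 2 (valence 4) → 2 H
  atom 22: O, bond orders sum to 1 (valence 2) → 1 H
Totals → C:15, H:25, Cl:1, F:4, O:2.

C15H25ClF4O2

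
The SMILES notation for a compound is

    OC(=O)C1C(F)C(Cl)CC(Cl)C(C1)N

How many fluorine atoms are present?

Scan the SMILES for F atoms (remember two-letter symbols like Cl and Br are single atoms).
Fluorine count: 1.

1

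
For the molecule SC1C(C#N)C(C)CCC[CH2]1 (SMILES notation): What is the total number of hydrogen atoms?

Walk through each heavy atom and fill implicit hydrogens from standard valence (C 4, N 3, O 2, S 2, halogen 1):
  atom 1: S, bond orders sum to 1 (valence 2) → 1 H
  atom 2: C, bond orders sum to 3 (valence 4) → 1 H
  atom 3: C, bond orders sum to 3 (valence 4) → 1 H
  atom 4: C, bond orders sum to 4 (valence 4) → 0 H
  atom 5: N, bond orders sum to 3 (valence 3) → 0 H
  atom 6: C, bond orders sum to 3 (valence 4) → 1 H
  atom 7: C, bond orders sum to 1 (valence 4) → 3 H
  atom 8: C, bond orders sum to 2 (valence 4) → 2 H
  atom 9: C, bond orders sum to 2 (valence 4) → 2 H
  atom 10: C, bond orders sum to 2 (valence 4) → 2 H
  atom 11: C with explicit H count 2
Total hydrogens: 15.

15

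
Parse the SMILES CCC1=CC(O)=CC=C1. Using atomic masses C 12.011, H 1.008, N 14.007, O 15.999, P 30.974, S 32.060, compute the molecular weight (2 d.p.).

First, the molecular formula is C8H10O (counting implicit H from valence).
  C: 8 × 12.011 = 96.088
  H: 10 × 1.008 = 10.080
  O: 1 × 15.999 = 15.999
Sum: 8×12.011 + 10×1.008 + 1×15.999 = 122.167 → 122.17 g/mol.

122.17 g/mol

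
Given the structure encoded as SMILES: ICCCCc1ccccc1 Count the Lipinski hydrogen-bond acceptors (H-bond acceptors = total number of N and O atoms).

0

N atoms: 0; O atoms: 0.
Lipinski HBA = 0 + 0 = 0.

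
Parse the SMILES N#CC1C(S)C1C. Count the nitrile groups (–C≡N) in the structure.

The nitrile motif appears at heavy-atom position 2 in the SMILES.
Other groups present: 1 thiol.
Nitrile count: 1.

1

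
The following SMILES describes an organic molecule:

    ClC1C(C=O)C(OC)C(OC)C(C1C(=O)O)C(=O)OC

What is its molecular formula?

C12H17ClO7

Walk through each heavy atom and fill implicit hydrogens from standard valence (C 4, N 3, O 2, S 2, halogen 1):
  atom 1: Cl (halogen, monovalent) → 0 H
  atom 2: C, bond orders sum to 3 (valence 4) → 1 H
  atom 3: C, bond orders sum to 3 (valence 4) → 1 H
  atom 4: C, bond orders sum to 3 (valence 4) → 1 H
  atom 5: O, bond orders sum to 2 (valence 2) → 0 H
  atom 6: C, bond orders sum to 3 (valence 4) → 1 H
  atom 7: O, bond orders sum to 2 (valence 2) → 0 H
  atom 8: C, bond orders sum to 1 (valence 4) → 3 H
  atom 9: C, bond orders sum to 3 (valence 4) → 1 H
  atom 10: O, bond orders sum to 2 (valence 2) → 0 H
  atom 11: C, bond orders sum to 1 (valence 4) → 3 H
  atom 12: C, bond orders sum to 3 (valence 4) → 1 H
  atom 13: C, bond orders sum to 3 (valence 4) → 1 H
  atom 14: C, bond orders sum to 4 (valence 4) → 0 H
  atom 15: O, bond orders sum to 2 (valence 2) → 0 H
  atom 16: O, bond orders sum to 1 (valence 2) → 1 H
  atom 17: C, bond orders sum to 4 (valence 4) → 0 H
  atom 18: O, bond orders sum to 2 (valence 2) → 0 H
  atom 19: O, bond orders sum to 2 (valence 2) → 0 H
  atom 20: C, bond orders sum to 1 (valence 4) → 3 H
Totals → C:12, H:17, Cl:1, O:7.
In Hill order: C12H17ClO7.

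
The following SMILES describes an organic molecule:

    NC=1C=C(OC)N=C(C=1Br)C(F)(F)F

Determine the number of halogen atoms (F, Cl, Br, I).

Halogen atoms appear at heavy-atom positions 10, 12, 13, 14 (1×Br, 3×F).
Other groups present: 1 ether, 1 primary amine.
Halogen count: 4.

4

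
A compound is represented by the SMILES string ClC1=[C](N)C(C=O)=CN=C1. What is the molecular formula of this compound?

C6H5ClN2O

Walk through each heavy atom and fill implicit hydrogens from standard valence (C 4, N 3, O 2, S 2, halogen 1):
  atom 1: Cl (halogen, monovalent) → 0 H
  atom 2: C, bond orders sum to 4 (valence 4) → 0 H
  atom 3: C with explicit H count 0
  atom 4: N, bond orders sum to 1 (valence 3) → 2 H
  atom 5: C, bond orders sum to 4 (valence 4) → 0 H
  atom 6: C, bond orders sum to 3 (valence 4) → 1 H
  atom 7: O, bond orders sum to 2 (valence 2) → 0 H
  atom 8: C, bond orders sum to 3 (valence 4) → 1 H
  atom 9: N, bond orders sum to 3 (valence 3) → 0 H
  atom 10: C, bond orders sum to 3 (valence 4) → 1 H
Totals → C:6, H:5, Cl:1, N:2, O:1.
In Hill order: C6H5ClN2O.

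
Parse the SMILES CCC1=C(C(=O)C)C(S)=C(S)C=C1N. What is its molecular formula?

Walk through each heavy atom and fill implicit hydrogens from standard valence (C 4, N 3, O 2, S 2, halogen 1):
  atom 1: C, bond orders sum to 1 (valence 4) → 3 H
  atom 2: C, bond orders sum to 2 (valence 4) → 2 H
  atom 3: C, bond orders sum to 4 (valence 4) → 0 H
  atom 4: C, bond orders sum to 4 (valence 4) → 0 H
  atom 5: C, bond orders sum to 4 (valence 4) → 0 H
  atom 6: O, bond orders sum to 2 (valence 2) → 0 H
  atom 7: C, bond orders sum to 1 (valence 4) → 3 H
  atom 8: C, bond orders sum to 4 (valence 4) → 0 H
  atom 9: S, bond orders sum to 1 (valence 2) → 1 H
  atom 10: C, bond orders sum to 4 (valence 4) → 0 H
  atom 11: S, bond orders sum to 1 (valence 2) → 1 H
  atom 12: C, bond orders sum to 3 (valence 4) → 1 H
  atom 13: C, bond orders sum to 4 (valence 4) → 0 H
  atom 14: N, bond orders sum to 1 (valence 3) → 2 H
Totals → C:10, H:13, N:1, O:1, S:2.
In Hill order: C10H13NOS2.

C10H13NOS2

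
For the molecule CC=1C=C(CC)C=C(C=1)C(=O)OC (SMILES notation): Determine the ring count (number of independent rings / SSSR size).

1

In SMILES, each pair of matching ring-closure digits denotes one ring-closing bond; the number of such bonds equals the number of independent rings.
Ring-closure bonds here: 1.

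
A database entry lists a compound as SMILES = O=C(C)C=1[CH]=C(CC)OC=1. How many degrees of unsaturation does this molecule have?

4

Degree of unsaturation = (number of rings) + (number of π bonds).
Ring closures in the SMILES: 1.
π bonds: 3 double bonds (each 1 DoU) → 3 DoU from unsaturation.
Total DoU = 1 + 3 = 4.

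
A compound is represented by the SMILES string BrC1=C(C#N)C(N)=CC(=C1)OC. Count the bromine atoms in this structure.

Scan the SMILES for Br atoms (remember two-letter symbols like Cl and Br are single atoms).
Bromine count: 1.

1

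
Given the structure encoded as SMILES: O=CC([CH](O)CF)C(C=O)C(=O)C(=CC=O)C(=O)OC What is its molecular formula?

C12H13FO7

Walk through each heavy atom and fill implicit hydrogens from standard valence (C 4, N 3, O 2, S 2, halogen 1):
  atom 1: O, bond orders sum to 2 (valence 2) → 0 H
  atom 2: C, bond orders sum to 3 (valence 4) → 1 H
  atom 3: C, bond orders sum to 3 (valence 4) → 1 H
  atom 4: C with explicit H count 1
  atom 5: O, bond orders sum to 1 (valence 2) → 1 H
  atom 6: C, bond orders sum to 2 (valence 4) → 2 H
  atom 7: F (halogen, monovalent) → 0 H
  atom 8: C, bond orders sum to 3 (valence 4) → 1 H
  atom 9: C, bond orders sum to 3 (valence 4) → 1 H
  atom 10: O, bond orders sum to 2 (valence 2) → 0 H
  atom 11: C, bond orders sum to 4 (valence 4) → 0 H
  atom 12: O, bond orders sum to 2 (valence 2) → 0 H
  atom 13: C, bond orders sum to 4 (valence 4) → 0 H
  atom 14: C, bond orders sum to 3 (valence 4) → 1 H
  atom 15: C, bond orders sum to 3 (valence 4) → 1 H
  atom 16: O, bond orders sum to 2 (valence 2) → 0 H
  atom 17: C, bond orders sum to 4 (valence 4) → 0 H
  atom 18: O, bond orders sum to 2 (valence 2) → 0 H
  atom 19: O, bond orders sum to 2 (valence 2) → 0 H
  atom 20: C, bond orders sum to 1 (valence 4) → 3 H
Totals → C:12, H:13, F:1, O:7.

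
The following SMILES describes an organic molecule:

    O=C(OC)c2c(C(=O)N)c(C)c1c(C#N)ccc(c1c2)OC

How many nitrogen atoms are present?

2

Scan the SMILES for N atoms (remember two-letter symbols like Cl and Br are single atoms).
Nitrogen count: 2.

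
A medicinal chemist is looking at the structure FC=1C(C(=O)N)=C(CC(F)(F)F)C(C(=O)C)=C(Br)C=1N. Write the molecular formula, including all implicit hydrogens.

Walk through each heavy atom and fill implicit hydrogens from standard valence (C 4, N 3, O 2, S 2, halogen 1):
  atom 1: F (halogen, monovalent) → 0 H
  atom 2: C, bond orders sum to 4 (valence 4) → 0 H
  atom 3: C, bond orders sum to 4 (valence 4) → 0 H
  atom 4: C, bond orders sum to 4 (valence 4) → 0 H
  atom 5: O, bond orders sum to 2 (valence 2) → 0 H
  atom 6: N, bond orders sum to 1 (valence 3) → 2 H
  atom 7: C, bond orders sum to 4 (valence 4) → 0 H
  atom 8: C, bond orders sum to 2 (valence 4) → 2 H
  atom 9: C, bond orders sum to 4 (valence 4) → 0 H
  atom 10: F (halogen, monovalent) → 0 H
  atom 11: F (halogen, monovalent) → 0 H
  atom 12: F (halogen, monovalent) → 0 H
  atom 13: C, bond orders sum to 4 (valence 4) → 0 H
  atom 14: C, bond orders sum to 4 (valence 4) → 0 H
  atom 15: O, bond orders sum to 2 (valence 2) → 0 H
  atom 16: C, bond orders sum to 1 (valence 4) → 3 H
  atom 17: C, bond orders sum to 4 (valence 4) → 0 H
  atom 18: Br (halogen, monovalent) → 0 H
  atom 19: C, bond orders sum to 4 (valence 4) → 0 H
  atom 20: N, bond orders sum to 1 (valence 3) → 2 H
Totals → C:11, H:9, Br:1, F:4, N:2, O:2.
In Hill order: C11H9BrF4N2O2.

C11H9BrF4N2O2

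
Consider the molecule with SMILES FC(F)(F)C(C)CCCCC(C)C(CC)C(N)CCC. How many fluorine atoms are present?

Scan the SMILES for F atoms (remember two-letter symbols like Cl and Br are single atoms).
Fluorine count: 3.

3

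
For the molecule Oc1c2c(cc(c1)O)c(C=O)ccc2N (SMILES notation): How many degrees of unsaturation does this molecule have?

Molecular formula: C11H9NO3.
DoU = (2C + 2 + N − H − X) / 2, where X is the halogen count and O/S are ignored.
    = (2·11 + 2 + 1 − 9 − 0) / 2 = 16 / 2 = 8.

8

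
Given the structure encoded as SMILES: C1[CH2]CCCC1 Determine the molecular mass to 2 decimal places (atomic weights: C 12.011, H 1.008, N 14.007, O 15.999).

First, the molecular formula is C6H12 (counting implicit H from valence).
  C: 6 × 12.011 = 72.066
  H: 12 × 1.008 = 12.096
Sum: 6×12.011 + 12×1.008 = 84.162 → 84.16 g/mol.

84.16 g/mol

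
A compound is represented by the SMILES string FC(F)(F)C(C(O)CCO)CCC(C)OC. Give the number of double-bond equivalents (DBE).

0

Molecular formula: C10H19F3O3.
DoU = (2C + 2 + N − H − X) / 2, where X is the halogen count and O/S are ignored.
    = (2·10 + 2 + 0 − 19 − 3) / 2 = 0 / 2 = 0.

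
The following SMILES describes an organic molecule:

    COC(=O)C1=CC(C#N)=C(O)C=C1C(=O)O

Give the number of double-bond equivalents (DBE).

8

Degree of unsaturation = (number of rings) + (number of π bonds).
Ring closures in the SMILES: 1.
π bonds: 5 double bonds (each 1 DoU), 1 triple bond (each 2 DoU) → 7 DoU from unsaturation.
Total DoU = 1 + 7 = 8.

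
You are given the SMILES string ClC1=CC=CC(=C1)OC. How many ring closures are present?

In SMILES, each pair of matching ring-closure digits denotes one ring-closing bond; the number of such bonds equals the number of independent rings.
Ring-closure bonds here: 1.

1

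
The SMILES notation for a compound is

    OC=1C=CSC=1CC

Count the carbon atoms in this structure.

6

Count every carbon token in the SMILES (each C, including those in ring-closure positions and inside branches).
Carbon count: 6.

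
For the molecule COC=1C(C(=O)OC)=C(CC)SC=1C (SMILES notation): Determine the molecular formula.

C10H14O3S

Walk through each heavy atom and fill implicit hydrogens from standard valence (C 4, N 3, O 2, S 2, halogen 1):
  atom 1: C, bond orders sum to 1 (valence 4) → 3 H
  atom 2: O, bond orders sum to 2 (valence 2) → 0 H
  atom 3: C, bond orders sum to 4 (valence 4) → 0 H
  atom 4: C, bond orders sum to 4 (valence 4) → 0 H
  atom 5: C, bond orders sum to 4 (valence 4) → 0 H
  atom 6: O, bond orders sum to 2 (valence 2) → 0 H
  atom 7: O, bond orders sum to 2 (valence 2) → 0 H
  atom 8: C, bond orders sum to 1 (valence 4) → 3 H
  atom 9: C, bond orders sum to 4 (valence 4) → 0 H
  atom 10: C, bond orders sum to 2 (valence 4) → 2 H
  atom 11: C, bond orders sum to 1 (valence 4) → 3 H
  atom 12: S, bond orders sum to 2 (valence 2) → 0 H
  atom 13: C, bond orders sum to 4 (valence 4) → 0 H
  atom 14: C, bond orders sum to 1 (valence 4) → 3 H
Totals → C:10, H:14, O:3, S:1.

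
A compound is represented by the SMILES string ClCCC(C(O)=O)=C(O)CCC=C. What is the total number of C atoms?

Count every carbon token in the SMILES (each C, including those in ring-closure positions and inside branches).
Carbon count: 9.

9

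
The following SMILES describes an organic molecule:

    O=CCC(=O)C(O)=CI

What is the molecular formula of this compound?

Walk through each heavy atom and fill implicit hydrogens from standard valence (C 4, N 3, O 2, S 2, halogen 1):
  atom 1: O, bond orders sum to 2 (valence 2) → 0 H
  atom 2: C, bond orders sum to 3 (valence 4) → 1 H
  atom 3: C, bond orders sum to 2 (valence 4) → 2 H
  atom 4: C, bond orders sum to 4 (valence 4) → 0 H
  atom 5: O, bond orders sum to 2 (valence 2) → 0 H
  atom 6: C, bond orders sum to 4 (valence 4) → 0 H
  atom 7: O, bond orders sum to 1 (valence 2) → 1 H
  atom 8: C, bond orders sum to 3 (valence 4) → 1 H
  atom 9: I (halogen, monovalent) → 0 H
Totals → C:5, H:5, I:1, O:3.

C5H5IO3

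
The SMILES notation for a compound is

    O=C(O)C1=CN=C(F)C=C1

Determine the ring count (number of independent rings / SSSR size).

1

In SMILES, each pair of matching ring-closure digits denotes one ring-closing bond; the number of such bonds equals the number of independent rings.
Ring-closure bonds here: 1.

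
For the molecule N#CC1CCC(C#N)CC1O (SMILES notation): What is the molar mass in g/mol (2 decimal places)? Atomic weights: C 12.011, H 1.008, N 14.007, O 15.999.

First, the molecular formula is C8H10N2O (counting implicit H from valence).
  C: 8 × 12.011 = 96.088
  H: 10 × 1.008 = 10.080
  N: 2 × 14.007 = 28.014
  O: 1 × 15.999 = 15.999
Sum: 8×12.011 + 10×1.008 + 2×14.007 + 1×15.999 = 150.181 → 150.18 g/mol.

150.18 g/mol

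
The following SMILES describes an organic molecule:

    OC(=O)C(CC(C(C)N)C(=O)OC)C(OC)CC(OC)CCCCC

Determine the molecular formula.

C18H35NO6

Walk through each heavy atom and fill implicit hydrogens from standard valence (C 4, N 3, O 2, S 2, halogen 1):
  atom 1: O, bond orders sum to 1 (valence 2) → 1 H
  atom 2: C, bond orders sum to 4 (valence 4) → 0 H
  atom 3: O, bond orders sum to 2 (valence 2) → 0 H
  atom 4: C, bond orders sum to 3 (valence 4) → 1 H
  atom 5: C, bond orders sum to 2 (valence 4) → 2 H
  atom 6: C, bond orders sum to 3 (valence 4) → 1 H
  atom 7: C, bond orders sum to 3 (valence 4) → 1 H
  atom 8: C, bond orders sum to 1 (valence 4) → 3 H
  atom 9: N, bond orders sum to 1 (valence 3) → 2 H
  atom 10: C, bond orders sum to 4 (valence 4) → 0 H
  atom 11: O, bond orders sum to 2 (valence 2) → 0 H
  atom 12: O, bond orders sum to 2 (valence 2) → 0 H
  atom 13: C, bond orders sum to 1 (valence 4) → 3 H
  atom 14: C, bond orders sum to 3 (valence 4) → 1 H
  atom 15: O, bond orders sum to 2 (valence 2) → 0 H
  atom 16: C, bond orders sum to 1 (valence 4) → 3 H
  atom 17: C, bond orders sum to 2 (valence 4) → 2 H
  atom 18: C, bond orders sum to 3 (valence 4) → 1 H
  atom 19: O, bond orders sum to 2 (valence 2) → 0 H
  atom 20: C, bond orders sum to 1 (valence 4) → 3 H
  atom 21: C, bond orders sum to 2 (valence 4) → 2 H
  atom 22: C, bond orders sum to 2 (valence 4) → 2 H
  atom 23: C, bond orders sum to 2 (valence 4) → 2 H
  atom 24: C, bond orders sum to 2 (valence 4) → 2 H
  atom 25: C, bond orders sum to 1 (valence 4) → 3 H
Totals → C:18, H:35, N:1, O:6.
In Hill order: C18H35NO6.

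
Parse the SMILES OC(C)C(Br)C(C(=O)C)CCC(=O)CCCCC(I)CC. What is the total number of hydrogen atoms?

28

Walk through each heavy atom and fill implicit hydrogens from standard valence (C 4, N 3, O 2, S 2, halogen 1):
  atom 1: O, bond orders sum to 1 (valence 2) → 1 H
  atom 2: C, bond orders sum to 3 (valence 4) → 1 H
  atom 3: C, bond orders sum to 1 (valence 4) → 3 H
  atom 4: C, bond orders sum to 3 (valence 4) → 1 H
  atom 5: Br (halogen, monovalent) → 0 H
  atom 6: C, bond orders sum to 3 (valence 4) → 1 H
  atom 7: C, bond orders sum to 4 (valence 4) → 0 H
  atom 8: O, bond orders sum to 2 (valence 2) → 0 H
  atom 9: C, bond orders sum to 1 (valence 4) → 3 H
  atom 10: C, bond orders sum to 2 (valence 4) → 2 H
  atom 11: C, bond orders sum to 2 (valence 4) → 2 H
  atom 12: C, bond orders sum to 4 (valence 4) → 0 H
  atom 13: O, bond orders sum to 2 (valence 2) → 0 H
  atom 14: C, bond orders sum to 2 (valence 4) → 2 H
  atom 15: C, bond orders sum to 2 (valence 4) → 2 H
  atom 16: C, bond orders sum to 2 (valence 4) → 2 H
  atom 17: C, bond orders sum to 2 (valence 4) → 2 H
  atom 18: C, bond orders sum to 3 (valence 4) → 1 H
  atom 19: I (halogen, monovalent) → 0 H
  atom 20: C, bond orders sum to 2 (valence 4) → 2 H
  atom 21: C, bond orders sum to 1 (valence 4) → 3 H
Total hydrogens: 28.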